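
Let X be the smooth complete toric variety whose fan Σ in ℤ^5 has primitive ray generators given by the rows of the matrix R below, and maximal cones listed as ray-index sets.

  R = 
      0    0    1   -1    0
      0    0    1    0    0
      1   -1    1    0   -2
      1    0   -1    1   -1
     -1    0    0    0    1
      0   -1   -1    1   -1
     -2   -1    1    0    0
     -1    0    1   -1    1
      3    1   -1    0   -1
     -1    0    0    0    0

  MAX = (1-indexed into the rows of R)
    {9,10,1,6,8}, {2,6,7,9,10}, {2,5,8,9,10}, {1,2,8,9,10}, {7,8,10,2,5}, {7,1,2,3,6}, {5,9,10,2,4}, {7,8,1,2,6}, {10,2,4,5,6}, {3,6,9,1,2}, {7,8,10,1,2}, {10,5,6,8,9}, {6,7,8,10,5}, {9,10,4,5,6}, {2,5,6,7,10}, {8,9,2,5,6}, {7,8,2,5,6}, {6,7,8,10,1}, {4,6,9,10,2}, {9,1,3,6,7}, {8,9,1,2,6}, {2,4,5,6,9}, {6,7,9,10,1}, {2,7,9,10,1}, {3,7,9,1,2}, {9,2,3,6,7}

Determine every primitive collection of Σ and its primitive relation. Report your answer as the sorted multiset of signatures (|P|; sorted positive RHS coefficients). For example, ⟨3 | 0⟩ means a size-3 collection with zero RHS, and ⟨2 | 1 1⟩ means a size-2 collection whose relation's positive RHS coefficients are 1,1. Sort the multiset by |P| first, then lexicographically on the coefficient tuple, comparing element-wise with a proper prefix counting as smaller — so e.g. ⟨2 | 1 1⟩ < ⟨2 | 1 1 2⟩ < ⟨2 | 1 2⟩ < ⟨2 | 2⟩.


14 collections generate NE(X_Σ); each relation:

  {4,8}:  v_{4} + v_{8} = 0  ⇒ sig = ⟨2 | 0⟩
  {1,5}:  v_{1} + v_{5} = v_{8}  ⇒ sig = ⟨2 | 1⟩
  {1,4}:  v_{1} + v_{4} = v_{7} + v_{9}  ⇒ sig = ⟨2 | 1 1⟩
  {3,5}:  v_{3} + v_{5} = v_{1} + v_{2} + v_{6}  ⇒ sig = ⟨2 | 1 1 1⟩
  {4,7}:  v_{4} + v_{7} = v_{2} + v_{6} + v_{10}  ⇒ sig = ⟨2 | 1 1 1⟩
  {3,8}:  v_{3} + v_{8} = 2·v_{1} + v_{2} + v_{6}  ⇒ sig = ⟨2 | 1 1 2⟩
  {3,4}:  v_{3} + v_{4} = v_{2} + v_{6} + 2·v_{7} + 2·v_{9}  ⇒ sig = ⟨2 | 1 1 2 2⟩
  {3,10}:  v_{3} + v_{10} = 3·v_{7} + 2·v_{9}  ⇒ sig = ⟨2 | 2 3⟩
  {5,7,9}:  v_{5} + v_{7} + v_{9} = 0  ⇒ sig = ⟨3 | 0⟩
  {7,8,9}:  v_{7} + v_{8} + v_{9} = v_{1}  ⇒ sig = ⟨3 | 1⟩
  {2,6,8,10}:  v_{2} + v_{6} + v_{8} + v_{10} = v_{7}  ⇒ sig = ⟨4 | 1⟩
  {1,2,6,10}:  v_{1} + v_{2} + v_{6} + v_{10} = 2·v_{7} + v_{9}  ⇒ sig = ⟨4 | 1 2⟩
  {1,2,6,7,9}:  v_{1} + v_{2} + v_{6} + v_{7} + v_{9} = v_{3}  ⇒ sig = ⟨5 | 1⟩
  {2,5,6,9,10}:  v_{2} + v_{5} + v_{6} + v_{9} + v_{10} = v_{4}  ⇒ sig = ⟨5 | 1⟩

Signatures (|P|; sorted positive RHS coefficients), sorted:
    ⟨2 | 0⟩
    ⟨2 | 1⟩
    ⟨2 | 1 1⟩
    ⟨2 | 1 1 1⟩
    ⟨2 | 1 1 1⟩
    ⟨2 | 1 1 2⟩
    ⟨2 | 1 1 2 2⟩
    ⟨2 | 2 3⟩
    ⟨3 | 0⟩
    ⟨3 | 1⟩
    ⟨4 | 1⟩
    ⟨4 | 1 2⟩
    ⟨5 | 1⟩
    ⟨5 | 1⟩


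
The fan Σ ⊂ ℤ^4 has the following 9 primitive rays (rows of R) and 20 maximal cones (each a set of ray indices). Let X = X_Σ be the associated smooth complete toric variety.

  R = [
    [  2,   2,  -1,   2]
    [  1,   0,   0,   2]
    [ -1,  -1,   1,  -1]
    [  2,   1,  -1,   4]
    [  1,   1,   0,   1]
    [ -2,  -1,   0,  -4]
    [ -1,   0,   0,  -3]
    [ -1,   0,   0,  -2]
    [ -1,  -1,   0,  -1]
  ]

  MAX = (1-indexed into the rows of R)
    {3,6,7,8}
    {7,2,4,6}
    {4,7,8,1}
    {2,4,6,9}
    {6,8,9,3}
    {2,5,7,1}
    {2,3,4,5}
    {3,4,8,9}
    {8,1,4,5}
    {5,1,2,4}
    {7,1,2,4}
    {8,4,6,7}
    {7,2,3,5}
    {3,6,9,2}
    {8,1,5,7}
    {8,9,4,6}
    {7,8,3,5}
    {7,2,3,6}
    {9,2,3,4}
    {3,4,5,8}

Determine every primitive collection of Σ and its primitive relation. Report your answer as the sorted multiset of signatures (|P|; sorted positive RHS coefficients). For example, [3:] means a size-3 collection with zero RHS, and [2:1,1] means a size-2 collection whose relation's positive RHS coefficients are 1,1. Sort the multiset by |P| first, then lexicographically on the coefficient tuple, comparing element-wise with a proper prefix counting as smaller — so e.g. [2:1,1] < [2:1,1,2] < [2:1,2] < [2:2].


Minimal non-faces — 10 found among 9 rays, 20 max cones:

  {2,8}:  v_{2} + v_{8} = 0  →  sig = [2:]
  {5,9}:  v_{5} + v_{9} = 0  →  sig = [2:]
  {1,3}:  v_{1} + v_{3} = v_{5}  →  sig = [2:1]
  {5,6}:  v_{5} + v_{6} = v_{7}  →  sig = [2:1]
  {7,9}:  v_{7} + v_{9} = v_{6}  →  sig = [2:1]
  {1,9}:  v_{1} + v_{9} = v_{4} + v_{7}  →  sig = [2:1,1]
  {1,6}:  v_{1} + v_{6} = v_{4} + 2·v_{7}  →  sig = [2:1,2]
  {3,4,7}:  v_{3} + v_{4} + v_{7} = 0  →  sig = [3:]
  {3,4,6}:  v_{3} + v_{4} + v_{6} = v_{9}  →  sig = [3:1]
  {4,5,7}:  v_{4} + v_{5} + v_{7} = v_{1}  →  sig = [3:1]

Signatures (|P|; sorted positive RHS coefficients), sorted:
{ [2:] ×2,  [2:1] ×3,  [2:1,1],  [2:1,2],  [3:],  [3:1] ×2 }


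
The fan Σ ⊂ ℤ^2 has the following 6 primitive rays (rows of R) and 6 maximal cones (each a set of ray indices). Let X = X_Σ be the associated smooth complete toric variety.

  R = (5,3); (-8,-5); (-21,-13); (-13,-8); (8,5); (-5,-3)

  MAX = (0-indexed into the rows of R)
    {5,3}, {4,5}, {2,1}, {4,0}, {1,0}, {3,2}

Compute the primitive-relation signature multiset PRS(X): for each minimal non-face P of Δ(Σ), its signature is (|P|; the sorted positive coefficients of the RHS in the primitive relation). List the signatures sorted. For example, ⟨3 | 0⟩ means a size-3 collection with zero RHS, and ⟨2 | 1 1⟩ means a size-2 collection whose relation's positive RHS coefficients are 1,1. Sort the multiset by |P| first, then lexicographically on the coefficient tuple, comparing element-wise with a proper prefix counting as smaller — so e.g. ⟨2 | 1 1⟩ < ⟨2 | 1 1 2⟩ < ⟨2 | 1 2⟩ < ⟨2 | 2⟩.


Minimal non-faces — 9 found among 6 rays, 6 max cones:

  • {0,5}:  v_{0} + v_{5} = 0  ⇒ sig = ⟨2 | 0⟩
  • {1,4}:  v_{1} + v_{4} = 0  ⇒ sig = ⟨2 | 0⟩
  • {0,3}:  v_{0} + v_{3} = v_{1}  ⇒ sig = ⟨2 | 1⟩
  • {1,3}:  v_{1} + v_{3} = v_{2}  ⇒ sig = ⟨2 | 1⟩
  • {1,5}:  v_{1} + v_{5} = v_{3}  ⇒ sig = ⟨2 | 1⟩
  • {2,4}:  v_{2} + v_{4} = v_{3}  ⇒ sig = ⟨2 | 1⟩
  • {3,4}:  v_{3} + v_{4} = v_{5}  ⇒ sig = ⟨2 | 1⟩
  • {0,2}:  v_{0} + v_{2} = 2·v_{1}  ⇒ sig = ⟨2 | 2⟩
  • {2,5}:  v_{2} + v_{5} = 2·v_{3}  ⇒ sig = ⟨2 | 2⟩

Hence PRS(X_Σ) =
{ ⟨2 | 0⟩ ×2,  ⟨2 | 1⟩ ×5,  ⟨2 | 2⟩ ×2 }


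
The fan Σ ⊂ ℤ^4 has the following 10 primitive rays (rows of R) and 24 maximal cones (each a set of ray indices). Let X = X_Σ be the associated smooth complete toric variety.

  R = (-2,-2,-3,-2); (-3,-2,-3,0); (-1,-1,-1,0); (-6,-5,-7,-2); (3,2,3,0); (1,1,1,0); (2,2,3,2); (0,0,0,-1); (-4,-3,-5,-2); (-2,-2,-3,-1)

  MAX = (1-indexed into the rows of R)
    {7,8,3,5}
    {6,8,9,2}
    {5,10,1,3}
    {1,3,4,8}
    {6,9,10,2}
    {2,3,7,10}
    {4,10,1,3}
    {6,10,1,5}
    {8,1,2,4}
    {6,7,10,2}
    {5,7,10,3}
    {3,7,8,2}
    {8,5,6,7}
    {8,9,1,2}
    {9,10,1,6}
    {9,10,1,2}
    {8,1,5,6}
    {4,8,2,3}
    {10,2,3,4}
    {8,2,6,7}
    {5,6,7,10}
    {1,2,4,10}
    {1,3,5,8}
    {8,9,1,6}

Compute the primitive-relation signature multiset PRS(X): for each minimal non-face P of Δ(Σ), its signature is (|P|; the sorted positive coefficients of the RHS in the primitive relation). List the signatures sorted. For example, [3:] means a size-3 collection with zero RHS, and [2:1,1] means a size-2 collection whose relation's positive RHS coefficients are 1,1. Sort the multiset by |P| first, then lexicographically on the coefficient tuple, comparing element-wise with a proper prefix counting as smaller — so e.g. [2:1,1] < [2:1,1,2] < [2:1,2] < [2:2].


Σ has 13 primitive collections:

  P = {1,7}:  v_{1} + v_{7} = 0 — sig = [2:]
  P = {2,5}:  v_{2} + v_{5} = 0 — sig = [2:]
  P = {3,6}:  v_{3} + v_{6} = 0 — sig = [2:]
  P = {8,10}:  v_{8} + v_{10} = v_{1} — sig = [2:1]
  P = {3,9}:  v_{3} + v_{9} = v_{1} + v_{2} — sig = [2:1,1]
  P = {4,5}:  v_{4} + v_{5} = v_{1} + v_{3} — sig = [2:1,1]
  P = {4,6}:  v_{4} + v_{6} = v_{1} + v_{2} — sig = [2:1,1]
  P = {4,7}:  v_{4} + v_{7} = v_{2} + v_{3} — sig = [2:1,1]
  P = {5,9}:  v_{5} + v_{9} = v_{1} + v_{6} — sig = [2:1,1]
  P = {7,9}:  v_{7} + v_{9} = v_{2} + v_{6} — sig = [2:1,1]
  P = {4,9}:  v_{4} + v_{9} = 2·v_{1} + 2·v_{2} — sig = [2:2,2]
  P = {1,2,3}:  v_{1} + v_{2} + v_{3} = v_{4} — sig = [3:1]
  P = {1,2,6}:  v_{1} + v_{2} + v_{6} = v_{9} — sig = [3:1]

Sorted signature multiset PRS(X):
[[2:], [2:], [2:], [2:1], [2:1,1], [2:1,1], [2:1,1], [2:1,1], [2:1,1], [2:1,1], [2:2,2], [3:1], [3:1]]


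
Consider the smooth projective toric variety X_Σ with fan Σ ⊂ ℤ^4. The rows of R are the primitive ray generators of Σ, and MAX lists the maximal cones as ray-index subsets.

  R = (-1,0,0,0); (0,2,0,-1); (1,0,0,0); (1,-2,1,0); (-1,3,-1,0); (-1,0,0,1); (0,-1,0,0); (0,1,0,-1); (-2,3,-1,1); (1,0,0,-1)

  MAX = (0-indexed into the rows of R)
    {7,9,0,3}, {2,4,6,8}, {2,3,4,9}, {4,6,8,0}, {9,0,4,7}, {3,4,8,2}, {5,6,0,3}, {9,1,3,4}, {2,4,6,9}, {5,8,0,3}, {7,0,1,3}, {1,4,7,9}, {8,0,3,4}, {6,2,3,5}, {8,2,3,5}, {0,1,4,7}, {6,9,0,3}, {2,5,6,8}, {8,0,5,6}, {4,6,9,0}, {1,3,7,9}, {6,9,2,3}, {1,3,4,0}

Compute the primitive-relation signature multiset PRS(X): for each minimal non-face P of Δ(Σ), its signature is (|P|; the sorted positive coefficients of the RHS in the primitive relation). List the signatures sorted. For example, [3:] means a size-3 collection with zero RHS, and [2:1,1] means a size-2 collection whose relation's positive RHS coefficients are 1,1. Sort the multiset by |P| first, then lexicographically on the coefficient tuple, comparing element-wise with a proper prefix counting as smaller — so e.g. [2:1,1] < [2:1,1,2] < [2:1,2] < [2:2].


Primitive collections (17):

  P={0,2}:  v_{0} + v_{2} = 0  so sig = [2:]
  P={5,9}:  v_{5} + v_{9} = 0  so sig = [2:]
  P={1,6}:  v_{1} + v_{6} = v_{7}  so sig = [2:1]
  P={4,5}:  v_{4} + v_{5} = v_{8}  so sig = [2:1]
  P={8,9}:  v_{8} + v_{9} = v_{4}  so sig = [2:1]
  P={6,7}:  v_{6} + v_{7} = v_{0} + v_{9}  so sig = [2:1,1]
  P={2,7}:  v_{2} + v_{7} = v_{3} + v_{4} + v_{9}  so sig = [2:1,1,1]
  P={5,7}:  v_{5} + v_{7} = v_{0} + v_{3} + v_{4}  so sig = [2:1,1,1]
  P={7,8}:  v_{7} + v_{8} = v_{0} + v_{3} + 2·v_{4}  so sig = [2:1,1,2]
  P={1,2}:  v_{1} + v_{2} = 2·v_{3} + 2·v_{4} + v_{9}  so sig = [2:1,2,2]
  P={1,5}:  v_{1} + v_{5} = v_{0} + 2·v_{3} + 2·v_{4}  so sig = [2:1,2,2]
  P={1,8}:  v_{1} + v_{8} = v_{0} + 2·v_{3} + 3·v_{4}  so sig = [2:1,2,3]
  P={3,4,6}:  v_{3} + v_{4} + v_{6} = 0  so sig = [3:]
  P={3,4,7}:  v_{3} + v_{4} + v_{7} = v_{1}  so sig = [3:1]
  P={3,6,8}:  v_{3} + v_{6} + v_{8} = v_{5}  so sig = [3:1]
  P={0,1,9}:  v_{0} + v_{1} + v_{9} = 2·v_{7}  so sig = [3:2]
  P={0,3,4,9}:  v_{0} + v_{3} + v_{4} + v_{9} = v_{7}  so sig = [4:1]

Signatures (|P|; sorted positive RHS coefficients), sorted:
    [2:]
    [2:]
    [2:1]
    [2:1]
    [2:1]
    [2:1,1]
    [2:1,1,1]
    [2:1,1,1]
    [2:1,1,2]
    [2:1,2,2]
    [2:1,2,2]
    [2:1,2,3]
    [3:]
    [3:1]
    [3:1]
    [3:2]
    [4:1]


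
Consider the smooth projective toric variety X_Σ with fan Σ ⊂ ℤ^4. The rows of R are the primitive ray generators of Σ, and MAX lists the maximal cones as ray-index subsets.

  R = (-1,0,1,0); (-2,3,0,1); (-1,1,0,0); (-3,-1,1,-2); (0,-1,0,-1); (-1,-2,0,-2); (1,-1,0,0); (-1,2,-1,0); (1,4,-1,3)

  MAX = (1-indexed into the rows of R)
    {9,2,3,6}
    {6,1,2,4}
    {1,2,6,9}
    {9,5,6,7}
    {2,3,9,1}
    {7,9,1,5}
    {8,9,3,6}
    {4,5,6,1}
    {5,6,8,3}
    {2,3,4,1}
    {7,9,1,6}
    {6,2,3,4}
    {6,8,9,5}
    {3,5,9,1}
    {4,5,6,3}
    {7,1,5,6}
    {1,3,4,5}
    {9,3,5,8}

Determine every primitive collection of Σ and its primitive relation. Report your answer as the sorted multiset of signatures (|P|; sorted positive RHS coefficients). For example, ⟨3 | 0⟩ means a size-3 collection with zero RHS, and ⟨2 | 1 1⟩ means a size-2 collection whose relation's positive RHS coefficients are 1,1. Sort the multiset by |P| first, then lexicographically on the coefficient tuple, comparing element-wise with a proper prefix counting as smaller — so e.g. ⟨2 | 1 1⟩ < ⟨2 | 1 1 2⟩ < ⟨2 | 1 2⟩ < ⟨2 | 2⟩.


12 minimal non-faces of Δ(Σ) (on 9 rays):

  P={3,7}:  v_{3} + v_{7} = 0 — sig = ⟨2 | 0⟩
  P={4,9}:  v_{4} + v_{9} = v_{2} — sig = ⟨2 | 1⟩
  P={4,7}:  v_{4} + v_{7} = v_{1} + v_{6} — sig = ⟨2 | 1 1⟩
  P={2,7}:  v_{2} + v_{7} = v_{1} + v_{6} + v_{9} — sig = ⟨2 | 1 1 1⟩
  P={7,8}:  v_{7} + v_{8} = v_{5} + v_{6} + v_{9} — sig = ⟨2 | 1 1 1⟩
  P={2,8}:  v_{2} + v_{8} = 3·v_{3} + v_{6} + v_{9} — sig = ⟨2 | 1 1 3⟩
  P={4,8}:  v_{4} + v_{8} = 3·v_{3} + v_{6} — sig = ⟨2 | 1 3⟩
  P={1,8}:  v_{1} + v_{8} = 2·v_{3} — sig = ⟨2 | 2⟩
  P={2,5}:  v_{2} + v_{5} = 2·v_{3} — sig = ⟨2 | 2⟩
  P={1,3,6}:  v_{1} + v_{3} + v_{6} = v_{4} — sig = ⟨3 | 1⟩
  P={1,5,6,9}:  v_{1} + v_{5} + v_{6} + v_{9} = v_{3} — sig = ⟨4 | 1⟩
  P={3,5,6,9}:  v_{3} + v_{5} + v_{6} + v_{9} = v_{8} — sig = ⟨4 | 1⟩

Sorted signature multiset PRS(X):
[⟨2 | 0⟩, ⟨2 | 1⟩, ⟨2 | 1 1⟩, ⟨2 | 1 1 1⟩, ⟨2 | 1 1 1⟩, ⟨2 | 1 1 3⟩, ⟨2 | 1 3⟩, ⟨2 | 2⟩, ⟨2 | 2⟩, ⟨3 | 1⟩, ⟨4 | 1⟩, ⟨4 | 1⟩]


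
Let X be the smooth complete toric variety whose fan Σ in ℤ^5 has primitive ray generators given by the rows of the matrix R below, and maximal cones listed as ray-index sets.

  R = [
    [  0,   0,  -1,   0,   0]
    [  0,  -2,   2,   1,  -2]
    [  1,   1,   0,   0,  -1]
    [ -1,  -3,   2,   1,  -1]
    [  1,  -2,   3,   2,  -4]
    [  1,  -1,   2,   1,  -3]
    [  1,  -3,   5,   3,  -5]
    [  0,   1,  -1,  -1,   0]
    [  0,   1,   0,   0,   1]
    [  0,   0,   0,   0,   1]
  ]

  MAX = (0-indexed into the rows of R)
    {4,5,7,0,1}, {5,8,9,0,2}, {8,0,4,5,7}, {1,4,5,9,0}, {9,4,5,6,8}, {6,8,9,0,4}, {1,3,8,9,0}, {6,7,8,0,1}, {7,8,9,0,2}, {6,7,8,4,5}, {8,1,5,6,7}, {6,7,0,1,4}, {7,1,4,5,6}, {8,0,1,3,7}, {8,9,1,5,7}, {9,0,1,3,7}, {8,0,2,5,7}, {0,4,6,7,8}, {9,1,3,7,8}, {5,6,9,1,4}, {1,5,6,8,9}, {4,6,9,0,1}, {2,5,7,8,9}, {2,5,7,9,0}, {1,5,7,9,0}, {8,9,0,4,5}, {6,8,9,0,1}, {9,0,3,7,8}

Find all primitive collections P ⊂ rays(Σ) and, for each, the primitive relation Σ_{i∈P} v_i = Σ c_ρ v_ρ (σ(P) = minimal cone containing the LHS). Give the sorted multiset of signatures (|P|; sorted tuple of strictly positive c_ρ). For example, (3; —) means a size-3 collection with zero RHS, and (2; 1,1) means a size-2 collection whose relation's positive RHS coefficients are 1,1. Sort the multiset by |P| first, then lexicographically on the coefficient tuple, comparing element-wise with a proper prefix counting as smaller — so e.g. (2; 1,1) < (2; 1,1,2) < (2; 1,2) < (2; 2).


Primitive collections (14):

  P = {1,2}:  v_{1} + v_{2} = v_{5}  so sig = (2; 1)
  P = {2,3}:  v_{2} + v_{3} = v_{1}  so sig = (2; 1)
  P = {2,6}:  v_{2} + v_{6} = v_{4} + v_{5} + v_{8}  so sig = (2; 1,1,1)
  P = {2,4}:  v_{2} + v_{4} = v_{0} + 2·v_{5} + v_{8}  so sig = (2; 1,1,2)
  P = {3,4}:  v_{3} + v_{4} = v_{0} + 3·v_{1} + v_{8}  so sig = (2; 1,1,3)
  P = {3,6}:  v_{3} + v_{6} = v_{0} + 4·v_{1} + 2·v_{8}  so sig = (2; 1,2,4)
  P = {3,5}:  v_{3} + v_{5} = 2·v_{1}  so sig = (2; 2)
  P = {1,4,8}:  v_{1} + v_{4} + v_{8} = v_{6}  so sig = (3; 1)
  P = {4,7,9}:  v_{4} + v_{7} + v_{9} = v_{5}  so sig = (3; 1)
  P = {6,7,9}:  v_{6} + v_{7} + v_{9} = v_{1} + v_{5} + v_{8}  so sig = (3; 1,1,1)
  P = {0,5,6}:  v_{0} + v_{5} + v_{6} = 2·v_{4}  so sig = (3; 2)
  P = {0,1,5,8}:  v_{0} + v_{1} + v_{5} + v_{8} = v_{4}  so sig = (4; 1)
  P = {0,1,7,8,9}:  v_{0} + v_{1} + v_{7} + v_{8} + v_{9} = 0  so sig = (5; —)
  P = {0,5,7,8,9}:  v_{0} + v_{5} + v_{7} + v_{8} + v_{9} = v_{2}  so sig = (5; 1)

Sorted signature multiset PRS(X):
    (2; 1)
    (2; 1)
    (2; 1,1,1)
    (2; 1,1,2)
    (2; 1,1,3)
    (2; 1,2,4)
    (2; 2)
    (3; 1)
    (3; 1)
    (3; 1,1,1)
    (3; 2)
    (4; 1)
    (5; —)
    (5; 1)


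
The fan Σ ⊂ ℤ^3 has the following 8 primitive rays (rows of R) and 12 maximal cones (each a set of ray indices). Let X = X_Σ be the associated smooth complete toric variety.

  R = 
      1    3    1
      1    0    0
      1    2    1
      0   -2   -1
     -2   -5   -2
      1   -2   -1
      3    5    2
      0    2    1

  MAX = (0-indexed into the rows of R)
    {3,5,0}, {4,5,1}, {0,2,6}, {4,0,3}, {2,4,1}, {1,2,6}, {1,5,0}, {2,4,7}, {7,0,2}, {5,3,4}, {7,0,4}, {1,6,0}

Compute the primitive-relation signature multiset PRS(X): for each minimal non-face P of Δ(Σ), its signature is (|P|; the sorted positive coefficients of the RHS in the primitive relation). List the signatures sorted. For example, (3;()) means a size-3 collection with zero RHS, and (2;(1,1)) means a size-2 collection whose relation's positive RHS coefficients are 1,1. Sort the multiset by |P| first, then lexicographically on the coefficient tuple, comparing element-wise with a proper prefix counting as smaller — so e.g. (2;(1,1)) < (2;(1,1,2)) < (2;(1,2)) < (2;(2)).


Δ(Σ) — 8 vertices, 14 min non-faces:

  • {3,7}:  v_{3} + v_{7} = 0  →  sig = (2;())
  • {1,3}:  v_{1} + v_{3} = v_{5}  →  sig = (2;(1))
  • {1,7}:  v_{1} + v_{7} = v_{2}  →  sig = (2;(1))
  • {2,3}:  v_{2} + v_{3} = v_{1}  →  sig = (2;(1))
  • {4,6}:  v_{4} + v_{6} = v_{1}  →  sig = (2;(1))
  • {5,7}:  v_{5} + v_{7} = v_{1}  →  sig = (2;(1))
  • {3,6}:  v_{3} + v_{6} = v_{0} + 2·v_{1}  →  sig = (2;(1,2))
  • {6,7}:  v_{6} + v_{7} = v_{0} + 2·v_{2}  →  sig = (2;(1,2))
  • {5,6}:  v_{5} + v_{6} = v_{0} + 3·v_{1}  →  sig = (2;(1,3))
  • {2,5}:  v_{2} + v_{5} = 2·v_{1}  →  sig = (2;(2))
  • {0,2,4}:  v_{0} + v_{2} + v_{4} = 0  →  sig = (3;())
  • {0,1,2}:  v_{0} + v_{1} + v_{2} = v_{6}  →  sig = (3;(1))
  • {0,1,4}:  v_{0} + v_{1} + v_{4} = v_{3}  →  sig = (3;(1))
  • {0,4,5}:  v_{0} + v_{4} + v_{5} = 2·v_{3}  →  sig = (3;(2))

Sorted signature multiset PRS(X):
[(2;()), (2;(1)), (2;(1)), (2;(1)), (2;(1)), (2;(1)), (2;(1,2)), (2;(1,2)), (2;(1,3)), (2;(2)), (3;()), (3;(1)), (3;(1)), (3;(2))]


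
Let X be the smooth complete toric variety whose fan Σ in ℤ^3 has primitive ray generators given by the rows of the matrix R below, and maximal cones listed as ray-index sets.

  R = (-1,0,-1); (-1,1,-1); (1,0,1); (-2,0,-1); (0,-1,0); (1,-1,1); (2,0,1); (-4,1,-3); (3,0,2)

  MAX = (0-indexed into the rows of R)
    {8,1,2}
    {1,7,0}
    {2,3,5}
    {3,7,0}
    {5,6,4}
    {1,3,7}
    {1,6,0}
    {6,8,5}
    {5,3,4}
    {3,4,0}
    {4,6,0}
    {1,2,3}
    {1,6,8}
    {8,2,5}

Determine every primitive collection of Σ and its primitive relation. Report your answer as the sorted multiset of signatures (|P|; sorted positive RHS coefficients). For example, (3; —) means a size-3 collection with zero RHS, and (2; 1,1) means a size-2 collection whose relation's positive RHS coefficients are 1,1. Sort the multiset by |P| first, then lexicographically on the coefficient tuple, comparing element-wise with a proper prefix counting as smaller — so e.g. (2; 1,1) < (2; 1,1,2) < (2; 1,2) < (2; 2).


Minimal non-faces — 16 found among 9 rays, 14 max cones:

  {0,2}:  v_{0} + v_{2} = 0  ⇒ sig = (2; —)
  {1,5}:  v_{1} + v_{5} = 0  ⇒ sig = (2; —)
  {3,6}:  v_{3} + v_{6} = 0  ⇒ sig = (2; —)
  {0,5}:  v_{0} + v_{5} = v_{4}  ⇒ sig = (2; 1)
  {0,8}:  v_{0} + v_{8} = v_{6}  ⇒ sig = (2; 1)
  {1,4}:  v_{1} + v_{4} = v_{0}  ⇒ sig = (2; 1)
  {2,4}:  v_{2} + v_{4} = v_{5}  ⇒ sig = (2; 1)
  {2,6}:  v_{2} + v_{6} = v_{8}  ⇒ sig = (2; 1)
  {3,8}:  v_{3} + v_{8} = v_{2}  ⇒ sig = (2; 1)
  {7,8}:  v_{7} + v_{8} = v_{1}  ⇒ sig = (2; 1)
  {2,7}:  v_{2} + v_{7} = v_{1} + v_{3}  ⇒ sig = (2; 1,1)
  {4,8}:  v_{4} + v_{8} = v_{5} + v_{6}  ⇒ sig = (2; 1,1)
  {5,7}:  v_{5} + v_{7} = v_{0} + v_{3}  ⇒ sig = (2; 1,1)
  {6,7}:  v_{6} + v_{7} = v_{0} + v_{1}  ⇒ sig = (2; 1,1)
  {4,7}:  v_{4} + v_{7} = 2·v_{0} + v_{3}  ⇒ sig = (2; 1,2)
  {0,1,3}:  v_{0} + v_{1} + v_{3} = v_{7}  ⇒ sig = (3; 1)

Hence PRS(X_Σ) =
{ (2; —) ×3,  (2; 1) ×7,  (2; 1,1) ×4,  (2; 1,2),  (3; 1) }


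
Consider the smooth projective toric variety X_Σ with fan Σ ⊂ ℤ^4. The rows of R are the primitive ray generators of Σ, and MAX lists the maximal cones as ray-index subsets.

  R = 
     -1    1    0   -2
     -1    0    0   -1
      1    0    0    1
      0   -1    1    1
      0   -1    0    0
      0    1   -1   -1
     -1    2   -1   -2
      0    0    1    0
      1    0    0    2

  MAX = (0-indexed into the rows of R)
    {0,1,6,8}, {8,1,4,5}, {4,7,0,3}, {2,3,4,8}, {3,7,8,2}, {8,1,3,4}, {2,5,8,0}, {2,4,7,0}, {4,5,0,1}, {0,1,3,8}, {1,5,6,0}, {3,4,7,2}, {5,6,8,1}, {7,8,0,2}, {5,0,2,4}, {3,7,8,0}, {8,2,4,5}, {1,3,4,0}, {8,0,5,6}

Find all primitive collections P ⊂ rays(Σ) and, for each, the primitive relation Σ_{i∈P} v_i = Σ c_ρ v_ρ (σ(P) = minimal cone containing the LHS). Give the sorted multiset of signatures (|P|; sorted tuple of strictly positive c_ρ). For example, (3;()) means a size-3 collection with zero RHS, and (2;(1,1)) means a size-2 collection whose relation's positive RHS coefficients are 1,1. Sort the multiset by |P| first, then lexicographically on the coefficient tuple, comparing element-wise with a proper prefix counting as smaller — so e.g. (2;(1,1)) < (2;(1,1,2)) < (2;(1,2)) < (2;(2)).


Σ has 12 primitive collections:

  P={1,2}:  v_{1} + v_{2} = 0  ⇒ sig = (2;())
  P={3,5}:  v_{3} + v_{5} = 0  ⇒ sig = (2;())
  P={1,7}:  v_{1} + v_{7} = v_{0} + v_{3}  ⇒ sig = (2;(1,1))
  P={4,6}:  v_{4} + v_{6} = v_{1} + v_{5}  ⇒ sig = (2;(1,1))
  P={5,7}:  v_{5} + v_{7} = v_{0} + v_{2}  ⇒ sig = (2;(1,1))
  P={2,6}:  v_{2} + v_{6} = v_{0} + v_{5} + v_{8}  ⇒ sig = (2;(1,1,1))
  P={3,6}:  v_{3} + v_{6} = v_{0} + v_{1} + v_{8}  ⇒ sig = (2;(1,1,1))
  P={6,7}:  v_{6} + v_{7} = 2·v_{0} + v_{8}  ⇒ sig = (2;(1,2))
  P={0,4,8}:  v_{0} + v_{4} + v_{8} = 0  ⇒ sig = (3;())
  P={0,2,3}:  v_{0} + v_{2} + v_{3} = v_{7}  ⇒ sig = (3;(1))
  P={4,7,8}:  v_{4} + v_{7} + v_{8} = v_{2} + v_{3}  ⇒ sig = (3;(1,1))
  P={0,1,5,8}:  v_{0} + v_{1} + v_{5} + v_{8} = v_{6}  ⇒ sig = (4;(1))

Signatures (|P|; sorted positive RHS coefficients), sorted:
[(2;()), (2;()), (2;(1,1)), (2;(1,1)), (2;(1,1)), (2;(1,1,1)), (2;(1,1,1)), (2;(1,2)), (3;()), (3;(1)), (3;(1,1)), (4;(1))]


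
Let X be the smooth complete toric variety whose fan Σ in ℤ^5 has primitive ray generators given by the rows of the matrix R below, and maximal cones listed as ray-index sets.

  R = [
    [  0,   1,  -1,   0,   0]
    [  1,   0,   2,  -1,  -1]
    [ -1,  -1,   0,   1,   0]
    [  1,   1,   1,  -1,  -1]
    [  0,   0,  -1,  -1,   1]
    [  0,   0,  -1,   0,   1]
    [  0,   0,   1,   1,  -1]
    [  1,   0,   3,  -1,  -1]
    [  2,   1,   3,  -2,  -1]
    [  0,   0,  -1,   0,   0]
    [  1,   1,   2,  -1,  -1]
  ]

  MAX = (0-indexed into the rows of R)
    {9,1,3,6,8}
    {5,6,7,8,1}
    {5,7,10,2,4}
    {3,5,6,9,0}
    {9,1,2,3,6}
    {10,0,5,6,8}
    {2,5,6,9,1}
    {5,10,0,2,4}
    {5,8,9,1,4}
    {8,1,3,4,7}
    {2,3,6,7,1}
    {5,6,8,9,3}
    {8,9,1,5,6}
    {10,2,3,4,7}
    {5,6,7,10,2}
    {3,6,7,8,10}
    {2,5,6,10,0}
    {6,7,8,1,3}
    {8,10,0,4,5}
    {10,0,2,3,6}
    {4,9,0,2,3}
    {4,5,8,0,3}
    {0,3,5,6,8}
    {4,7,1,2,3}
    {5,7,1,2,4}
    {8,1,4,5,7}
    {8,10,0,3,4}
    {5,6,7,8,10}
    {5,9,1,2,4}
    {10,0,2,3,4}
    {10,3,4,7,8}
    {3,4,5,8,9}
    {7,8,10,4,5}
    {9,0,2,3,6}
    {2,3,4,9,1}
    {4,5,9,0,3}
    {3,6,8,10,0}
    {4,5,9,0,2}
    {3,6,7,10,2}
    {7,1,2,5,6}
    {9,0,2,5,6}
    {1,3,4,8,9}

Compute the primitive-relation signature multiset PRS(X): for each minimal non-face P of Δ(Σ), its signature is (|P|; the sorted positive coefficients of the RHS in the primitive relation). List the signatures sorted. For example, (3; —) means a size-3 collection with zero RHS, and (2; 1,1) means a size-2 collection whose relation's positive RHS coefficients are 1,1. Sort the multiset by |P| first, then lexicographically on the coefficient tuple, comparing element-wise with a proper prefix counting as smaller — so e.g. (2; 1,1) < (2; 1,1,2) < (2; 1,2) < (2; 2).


12 collections generate NE(X_Σ); each relation:

  P={4,6}:  v_{4} + v_{6} = 0  ⇒ sig = (2; —)
  P={0,1}:  v_{0} + v_{1} = v_{3}  ⇒ sig = (2; 1)
  P={0,7}:  v_{0} + v_{7} = v_{10}  ⇒ sig = (2; 1)
  P={2,8}:  v_{2} + v_{8} = v_{7}  ⇒ sig = (2; 1)
  P={7,9}:  v_{7} + v_{9} = v_{1}  ⇒ sig = (2; 1)
  P={9,10}:  v_{9} + v_{10} = v_{3}  ⇒ sig = (2; 1)
  P={1,10}:  v_{1} + v_{10} = v_{3} + v_{7}  ⇒ sig = (2; 1,1)
  P={2,3,5}:  v_{2} + v_{3} + v_{5} = 0  ⇒ sig = (3; —)
  P={3,5,7}:  v_{3} + v_{5} + v_{7} = v_{8}  ⇒ sig = (3; 1)
  P={1,3,5}:  v_{1} + v_{3} + v_{5} = v_{8} + v_{9}  ⇒ sig = (3; 1,1)
  P={3,5,10}:  v_{3} + v_{5} + v_{10} = v_{0} + v_{8}  ⇒ sig = (3; 1,1)
  P={0,8,9}:  v_{0} + v_{8} + v_{9} = 2·v_{3} + v_{5}  ⇒ sig = (3; 1,2)

Sorted signature multiset PRS(X):
    |P|=2: 7 collections, coeffs (), (1), (1), (1), (1), (1), (1,1)
    |P|=3: 5 collections, coeffs (), (1), (1,1), (1,1), (1,2)


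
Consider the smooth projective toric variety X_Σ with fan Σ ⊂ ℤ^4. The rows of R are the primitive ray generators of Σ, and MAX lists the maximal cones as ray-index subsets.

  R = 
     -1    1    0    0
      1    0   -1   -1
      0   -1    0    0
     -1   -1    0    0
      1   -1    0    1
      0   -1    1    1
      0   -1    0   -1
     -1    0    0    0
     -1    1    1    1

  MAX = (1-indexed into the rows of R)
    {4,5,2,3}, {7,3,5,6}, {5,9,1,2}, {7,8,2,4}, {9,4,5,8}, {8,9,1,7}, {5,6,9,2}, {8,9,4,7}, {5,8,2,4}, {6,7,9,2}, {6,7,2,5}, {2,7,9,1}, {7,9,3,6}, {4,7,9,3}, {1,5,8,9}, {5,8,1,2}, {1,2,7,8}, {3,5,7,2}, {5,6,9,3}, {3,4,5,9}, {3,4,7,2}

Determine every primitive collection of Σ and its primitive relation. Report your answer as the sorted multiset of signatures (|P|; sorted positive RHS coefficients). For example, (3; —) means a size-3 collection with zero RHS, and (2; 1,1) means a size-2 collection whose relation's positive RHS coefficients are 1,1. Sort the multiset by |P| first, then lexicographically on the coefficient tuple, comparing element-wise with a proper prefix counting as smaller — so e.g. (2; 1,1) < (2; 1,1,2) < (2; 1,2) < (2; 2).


Σ has 14 primitive collections:

  {1,3}:  v_{1} + v_{3} = v_{8} — sig = (2; 1)
  {3,8}:  v_{3} + v_{8} = v_{4} — sig = (2; 1)
  {1,6}:  v_{1} + v_{6} = v_{3} + v_{9} — sig = (2; 1,1)
  {6,8}:  v_{6} + v_{8} = 2·v_{3} + v_{9} — sig = (2; 1,2)
  {4,6}:  v_{4} + v_{6} = 3·v_{3} + v_{9} — sig = (2; 1,3)
  {1,4}:  v_{1} + v_{4} = 2·v_{8} — sig = (2; 2)
  {2,3,9}:  v_{2} + v_{3} + v_{9} = 0 — sig = (3; —)
  {1,5,7}:  v_{1} + v_{5} + v_{7} = v_{3} — sig = (3; 1)
  {2,4,9}:  v_{2} + v_{4} + v_{9} = v_{8} — sig = (3; 1)
  {2,8,9}:  v_{2} + v_{8} + v_{9} = v_{1} — sig = (3; 1)
  {5,7,9}:  v_{5} + v_{7} + v_{9} = v_{6} — sig = (3; 1)
  {2,3,6}:  v_{2} + v_{3} + v_{6} = v_{5} + v_{7} — sig = (3; 1,1)
  {5,7,8}:  v_{5} + v_{7} + v_{8} = 2·v_{3} — sig = (3; 2)
  {4,5,7}:  v_{4} + v_{5} + v_{7} = 3·v_{3} — sig = (3; 3)

Hence PRS(X_Σ) =
    (2; 1)
    (2; 1)
    (2; 1,1)
    (2; 1,2)
    (2; 1,3)
    (2; 2)
    (3; —)
    (3; 1)
    (3; 1)
    (3; 1)
    (3; 1)
    (3; 1,1)
    (3; 2)
    (3; 3)


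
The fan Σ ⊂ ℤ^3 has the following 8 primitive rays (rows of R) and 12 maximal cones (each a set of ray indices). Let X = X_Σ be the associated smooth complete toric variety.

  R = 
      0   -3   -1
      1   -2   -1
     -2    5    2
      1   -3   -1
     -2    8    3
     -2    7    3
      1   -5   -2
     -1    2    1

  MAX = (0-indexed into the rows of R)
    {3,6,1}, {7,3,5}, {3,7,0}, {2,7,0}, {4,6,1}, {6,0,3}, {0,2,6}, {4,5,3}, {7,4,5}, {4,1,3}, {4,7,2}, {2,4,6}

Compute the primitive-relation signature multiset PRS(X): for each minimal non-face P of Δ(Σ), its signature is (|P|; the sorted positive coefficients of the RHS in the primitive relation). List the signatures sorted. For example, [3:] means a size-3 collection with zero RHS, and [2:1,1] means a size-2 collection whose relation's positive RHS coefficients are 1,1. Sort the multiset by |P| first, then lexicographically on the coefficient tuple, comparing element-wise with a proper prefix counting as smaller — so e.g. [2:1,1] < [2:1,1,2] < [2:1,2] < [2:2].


Σ has 12 primitive collections:

  P = {1,7}:  v_{1} + v_{7} = 0  ⟹  sig = [2:]
  P = {0,1}:  v_{0} + v_{1} = v_{6}  ⟹  sig = [2:1]
  P = {0,4}:  v_{0} + v_{4} = v_{2}  ⟹  sig = [2:1]
  P = {2,3}:  v_{2} + v_{3} = v_{7}  ⟹  sig = [2:1]
  P = {5,6}:  v_{5} + v_{6} = v_{7}  ⟹  sig = [2:1]
  P = {6,7}:  v_{6} + v_{7} = v_{0}  ⟹  sig = [2:1]
  P = {1,2}:  v_{1} + v_{2} = v_{4} + v_{6}  ⟹  sig = [2:1,1]
  P = {1,5}:  v_{1} + v_{5} = v_{3} + v_{4}  ⟹  sig = [2:1,1]
  P = {2,5}:  v_{2} + v_{5} = v_{4} + 2·v_{7}  ⟹  sig = [2:1,2]
  P = {0,5}:  v_{0} + v_{5} = 2·v_{7}  ⟹  sig = [2:2]
  P = {3,4,6}:  v_{3} + v_{4} + v_{6} = 0  ⟹  sig = [3:]
  P = {3,4,7}:  v_{3} + v_{4} + v_{7} = v_{5}  ⟹  sig = [3:1]

Sorted signature multiset PRS(X):
    |P|=2: 10 collections, coeffs (), (1), (1), (1), (1), (1), (1,1), (1,1), (1,2), (2)
    |P|=3: 2 collections, coeffs (), (1)


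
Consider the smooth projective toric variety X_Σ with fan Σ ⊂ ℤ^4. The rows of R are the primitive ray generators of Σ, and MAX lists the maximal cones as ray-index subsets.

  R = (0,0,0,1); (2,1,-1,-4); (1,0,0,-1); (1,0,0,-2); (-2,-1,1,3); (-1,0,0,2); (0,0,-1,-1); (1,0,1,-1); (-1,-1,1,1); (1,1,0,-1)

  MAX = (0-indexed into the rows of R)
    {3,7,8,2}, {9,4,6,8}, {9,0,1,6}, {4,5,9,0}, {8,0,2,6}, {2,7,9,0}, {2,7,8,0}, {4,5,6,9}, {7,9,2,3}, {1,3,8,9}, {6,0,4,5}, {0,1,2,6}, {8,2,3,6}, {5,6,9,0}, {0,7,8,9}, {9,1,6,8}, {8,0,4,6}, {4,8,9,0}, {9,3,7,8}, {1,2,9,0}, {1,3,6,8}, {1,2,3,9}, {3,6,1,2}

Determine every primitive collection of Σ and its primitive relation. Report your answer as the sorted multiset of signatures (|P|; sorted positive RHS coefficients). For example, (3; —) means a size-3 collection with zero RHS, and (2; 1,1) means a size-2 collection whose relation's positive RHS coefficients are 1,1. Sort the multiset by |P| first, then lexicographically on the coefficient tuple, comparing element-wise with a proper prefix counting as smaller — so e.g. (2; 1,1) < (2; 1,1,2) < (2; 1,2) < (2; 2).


The 19 primitive collections of Σ (r=10, n=4):

  P = {3,5}:  v_{3} + v_{5} = 0 — sig = (2; —)
  P = {0,3}:  v_{0} + v_{3} = v_{2} — sig = (2; 1)
  P = {2,5}:  v_{2} + v_{5} = v_{0} — sig = (2; 1)
  P = {3,4}:  v_{3} + v_{4} = v_{8} — sig = (2; 1)
  P = {5,8}:  v_{5} + v_{8} = v_{4} — sig = (2; 1)
  P = {6,7}:  v_{6} + v_{7} = v_{3} — sig = (2; 1)
  P = {1,5}:  v_{1} + v_{5} = v_{6} + v_{9} — sig = (2; 1,1)
  P = {2,4}:  v_{2} + v_{4} = v_{0} + v_{8} — sig = (2; 1,1)
  P = {1,4}:  v_{1} + v_{4} = v_{6} + v_{8} + v_{9} — sig = (2; 1,1,1)
  P = {5,7}:  v_{5} + v_{7} = v_{0} + v_{8} + v_{9} — sig = (2; 1,1,1)
  P = {4,7}:  v_{4} + v_{7} = v_{0} + 2·v_{8} + v_{9} — sig = (2; 1,1,2)
  P = {1,7}:  v_{1} + v_{7} = 2·v_{3} + v_{9} — sig = (2; 1,2)
  P = {0,1,8}:  v_{0} + v_{1} + v_{8} = v_{3} — sig = (3; 1)
  P = {2,8,9}:  v_{2} + v_{8} + v_{9} = v_{7} — sig = (3; 1)
  P = {3,6,9}:  v_{3} + v_{6} + v_{9} = v_{1} — sig = (3; 1)
  P = {2,6,9}:  v_{2} + v_{6} + v_{9} = v_{0} + v_{1} — sig = (3; 1,1)
  P = {1,2,8}:  v_{1} + v_{2} + v_{8} = 2·v_{3} — sig = (3; 2)
  P = {0,6,8,9}:  v_{0} + v_{6} + v_{8} + v_{9} = 0 — sig = (4; —)
  P = {0,4,6,9}:  v_{0} + v_{4} + v_{6} + v_{9} = v_{5} — sig = (4; 1)

Hence PRS(X_Σ) =
{ (2; —),  (2; 1) ×5,  (2; 1,1) ×2,  (2; 1,1,1) ×2,  (2; 1,1,2),  (2; 1,2),  (3; 1) ×3,  (3; 1,1),  (3; 2),  (4; —),  (4; 1) }


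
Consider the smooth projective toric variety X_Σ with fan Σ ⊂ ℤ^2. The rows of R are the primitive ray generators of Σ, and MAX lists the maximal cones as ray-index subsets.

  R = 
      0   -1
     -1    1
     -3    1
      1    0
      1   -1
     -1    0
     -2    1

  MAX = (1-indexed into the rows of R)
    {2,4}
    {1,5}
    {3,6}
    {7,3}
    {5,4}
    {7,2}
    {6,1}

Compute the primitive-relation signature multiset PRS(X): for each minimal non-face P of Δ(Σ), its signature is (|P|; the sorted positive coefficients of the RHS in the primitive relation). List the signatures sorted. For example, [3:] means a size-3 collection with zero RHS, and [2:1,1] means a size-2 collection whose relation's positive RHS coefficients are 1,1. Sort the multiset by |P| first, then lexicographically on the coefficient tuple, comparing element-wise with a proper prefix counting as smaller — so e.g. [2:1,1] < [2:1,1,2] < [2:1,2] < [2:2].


Σ has 14 primitive collections:

  {2,5}:  v_{2} + v_{5} = 0  ⟹  sig = [2:]
  {4,6}:  v_{4} + v_{6} = 0  ⟹  sig = [2:]
  {1,2}:  v_{1} + v_{2} = v_{6}  ⟹  sig = [2:1]
  {1,4}:  v_{1} + v_{4} = v_{5}  ⟹  sig = [2:1]
  {2,6}:  v_{2} + v_{6} = v_{7}  ⟹  sig = [2:1]
  {3,4}:  v_{3} + v_{4} = v_{7}  ⟹  sig = [2:1]
  {4,7}:  v_{4} + v_{7} = v_{2}  ⟹  sig = [2:1]
  {5,6}:  v_{5} + v_{6} = v_{1}  ⟹  sig = [2:1]
  {5,7}:  v_{5} + v_{7} = v_{6}  ⟹  sig = [2:1]
  {6,7}:  v_{6} + v_{7} = v_{3}  ⟹  sig = [2:1]
  {1,7}:  v_{1} + v_{7} = 2·v_{6}  ⟹  sig = [2:2]
  {2,3}:  v_{2} + v_{3} = 2·v_{7}  ⟹  sig = [2:2]
  {3,5}:  v_{3} + v_{5} = 2·v_{6}  ⟹  sig = [2:2]
  {1,3}:  v_{1} + v_{3} = 3·v_{6}  ⟹  sig = [2:3]

so the primitive-relation signature multiset is
[[2:], [2:], [2:1], [2:1], [2:1], [2:1], [2:1], [2:1], [2:1], [2:1], [2:2], [2:2], [2:2], [2:3]]


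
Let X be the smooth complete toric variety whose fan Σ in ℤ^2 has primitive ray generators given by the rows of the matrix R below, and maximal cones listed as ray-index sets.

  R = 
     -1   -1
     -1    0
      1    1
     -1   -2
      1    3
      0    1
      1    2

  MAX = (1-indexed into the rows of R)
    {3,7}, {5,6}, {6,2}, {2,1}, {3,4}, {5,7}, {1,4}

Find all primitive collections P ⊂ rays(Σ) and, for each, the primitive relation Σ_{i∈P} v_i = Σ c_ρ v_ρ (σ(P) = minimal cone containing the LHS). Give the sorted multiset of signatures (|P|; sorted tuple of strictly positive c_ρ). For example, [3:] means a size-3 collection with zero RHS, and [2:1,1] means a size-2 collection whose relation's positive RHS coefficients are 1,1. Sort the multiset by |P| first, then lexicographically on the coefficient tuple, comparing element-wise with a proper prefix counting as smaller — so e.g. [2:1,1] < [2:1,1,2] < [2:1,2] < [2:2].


Δ(Σ) — 7 vertices, 14 min non-faces:

  • {1,3}:  v_{1} + v_{3} = 0  so sig = [2:]
  • {4,7}:  v_{4} + v_{7} = 0  so sig = [2:]
  • {1,6}:  v_{1} + v_{6} = v_{2}  so sig = [2:1]
  • {1,7}:  v_{1} + v_{7} = v_{6}  so sig = [2:1]
  • {2,3}:  v_{2} + v_{3} = v_{6}  so sig = [2:1]
  • {3,6}:  v_{3} + v_{6} = v_{7}  so sig = [2:1]
  • {4,5}:  v_{4} + v_{5} = v_{6}  so sig = [2:1]
  • {4,6}:  v_{4} + v_{6} = v_{1}  so sig = [2:1]
  • {6,7}:  v_{6} + v_{7} = v_{5}  so sig = [2:1]
  • {1,5}:  v_{1} + v_{5} = 2·v_{6}  so sig = [2:2]
  • {2,4}:  v_{2} + v_{4} = 2·v_{1}  so sig = [2:2]
  • {2,7}:  v_{2} + v_{7} = 2·v_{6}  so sig = [2:2]
  • {3,5}:  v_{3} + v_{5} = 2·v_{7}  so sig = [2:2]
  • {2,5}:  v_{2} + v_{5} = 3·v_{6}  so sig = [2:3]

Sorted signature multiset PRS(X):
    |P|=2: 14 collections, coeffs (), (), (1), (1), (1), (1), (1), (1), (1), (2), (2), (2), (2), (3)


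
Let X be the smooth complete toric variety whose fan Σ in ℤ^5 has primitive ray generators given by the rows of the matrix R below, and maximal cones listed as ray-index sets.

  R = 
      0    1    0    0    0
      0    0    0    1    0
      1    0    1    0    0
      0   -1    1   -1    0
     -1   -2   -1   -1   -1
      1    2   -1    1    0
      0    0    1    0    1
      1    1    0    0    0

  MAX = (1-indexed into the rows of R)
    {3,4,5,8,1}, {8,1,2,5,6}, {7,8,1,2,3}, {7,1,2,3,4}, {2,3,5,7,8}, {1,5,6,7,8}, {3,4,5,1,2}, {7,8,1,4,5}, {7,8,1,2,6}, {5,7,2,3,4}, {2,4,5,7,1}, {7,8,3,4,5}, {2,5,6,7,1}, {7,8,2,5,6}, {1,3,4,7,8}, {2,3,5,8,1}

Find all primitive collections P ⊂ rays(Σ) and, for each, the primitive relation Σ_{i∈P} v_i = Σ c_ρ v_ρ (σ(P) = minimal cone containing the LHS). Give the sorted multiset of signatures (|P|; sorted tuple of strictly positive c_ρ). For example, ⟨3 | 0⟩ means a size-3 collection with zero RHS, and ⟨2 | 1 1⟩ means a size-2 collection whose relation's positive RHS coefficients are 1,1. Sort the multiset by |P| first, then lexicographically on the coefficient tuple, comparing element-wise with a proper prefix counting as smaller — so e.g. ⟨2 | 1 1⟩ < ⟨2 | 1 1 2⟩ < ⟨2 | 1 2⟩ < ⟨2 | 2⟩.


Minimal non-faces — 5 found among 8 rays, 16 max cones:

  P = {4,6}:  v_{4} + v_{6} = v_{8} — sig = ⟨2 | 1⟩
  P = {3,6}:  v_{3} + v_{6} = v_{2} + 2·v_{8} — sig = ⟨2 | 1 2⟩
  P = {2,4,8}:  v_{2} + v_{4} + v_{8} = v_{3} — sig = ⟨3 | 1⟩
  P = {1,3,5,7}:  v_{1} + v_{3} + v_{5} + v_{7} = v_{4} — sig = ⟨4 | 1⟩
  P = {1,2,5,7,8}:  v_{1} + v_{2} + v_{5} + v_{7} + v_{8} = 0 — sig = ⟨5 | 0⟩

Sorted signature multiset PRS(X):
    |P|=2: 2 collections, coeffs (1), (1,2)
    |P|=3: 1 collection, coeffs (1)
    |P|=4: 1 collection, coeffs (1)
    |P|=5: 1 collection, coeffs ()


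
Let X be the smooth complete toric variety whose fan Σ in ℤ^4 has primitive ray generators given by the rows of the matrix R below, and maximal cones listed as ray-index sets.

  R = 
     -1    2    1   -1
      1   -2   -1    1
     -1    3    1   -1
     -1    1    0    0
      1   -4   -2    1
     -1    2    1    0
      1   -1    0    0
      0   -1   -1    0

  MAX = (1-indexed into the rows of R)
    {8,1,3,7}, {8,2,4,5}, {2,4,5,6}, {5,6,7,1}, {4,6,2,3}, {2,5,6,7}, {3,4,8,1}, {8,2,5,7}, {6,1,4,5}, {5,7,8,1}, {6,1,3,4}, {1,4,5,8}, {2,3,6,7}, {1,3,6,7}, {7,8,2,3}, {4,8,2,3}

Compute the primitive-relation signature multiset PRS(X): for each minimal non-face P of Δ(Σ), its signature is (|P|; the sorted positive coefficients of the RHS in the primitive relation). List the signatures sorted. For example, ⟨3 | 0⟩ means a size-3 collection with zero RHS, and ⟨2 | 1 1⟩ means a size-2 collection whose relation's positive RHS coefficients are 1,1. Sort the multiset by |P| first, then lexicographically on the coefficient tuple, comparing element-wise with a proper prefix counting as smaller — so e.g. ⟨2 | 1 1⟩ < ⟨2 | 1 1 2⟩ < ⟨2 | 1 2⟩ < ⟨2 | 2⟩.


The 4 primitive collections of Σ (r=8, n=4):

  {1,2}:  v_{1} + v_{2} = 0  ⇒ sig = ⟨2 | 0⟩
  {4,7}:  v_{4} + v_{7} = 0  ⇒ sig = ⟨2 | 0⟩
  {3,5}:  v_{3} + v_{5} = v_{8}  ⇒ sig = ⟨2 | 1⟩
  {6,8}:  v_{6} + v_{8} = v_{4}  ⇒ sig = ⟨2 | 1⟩

Sorted signature multiset PRS(X):
    ⟨2 | 0⟩
    ⟨2 | 0⟩
    ⟨2 | 1⟩
    ⟨2 | 1⟩


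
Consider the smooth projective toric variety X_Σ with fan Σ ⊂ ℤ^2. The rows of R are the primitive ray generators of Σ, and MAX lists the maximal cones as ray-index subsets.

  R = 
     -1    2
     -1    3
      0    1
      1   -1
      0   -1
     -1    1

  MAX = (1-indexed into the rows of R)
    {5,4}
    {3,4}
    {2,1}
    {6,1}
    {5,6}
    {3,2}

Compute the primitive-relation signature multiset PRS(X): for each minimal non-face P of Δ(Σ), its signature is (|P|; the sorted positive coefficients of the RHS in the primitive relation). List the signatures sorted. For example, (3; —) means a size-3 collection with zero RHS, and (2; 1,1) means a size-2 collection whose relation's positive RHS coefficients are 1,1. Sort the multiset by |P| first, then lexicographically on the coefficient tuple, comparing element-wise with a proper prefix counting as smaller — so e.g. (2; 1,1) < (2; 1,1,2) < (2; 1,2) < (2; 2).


The 9 primitive collections of Σ (r=6, n=2):

  P={3,5}:  v_{3} + v_{5} = 0  ⇒ sig = (2; —)
  P={4,6}:  v_{4} + v_{6} = 0  ⇒ sig = (2; —)
  P={1,3}:  v_{1} + v_{3} = v_{2}  ⇒ sig = (2; 1)
  P={1,4}:  v_{1} + v_{4} = v_{3}  ⇒ sig = (2; 1)
  P={1,5}:  v_{1} + v_{5} = v_{6}  ⇒ sig = (2; 1)
  P={2,5}:  v_{2} + v_{5} = v_{1}  ⇒ sig = (2; 1)
  P={3,6}:  v_{3} + v_{6} = v_{1}  ⇒ sig = (2; 1)
  P={2,4}:  v_{2} + v_{4} = 2·v_{3}  ⇒ sig = (2; 2)
  P={2,6}:  v_{2} + v_{6} = 2·v_{1}  ⇒ sig = (2; 2)

Sorted signature multiset PRS(X):
[(2; —), (2; —), (2; 1), (2; 1), (2; 1), (2; 1), (2; 1), (2; 2), (2; 2)]


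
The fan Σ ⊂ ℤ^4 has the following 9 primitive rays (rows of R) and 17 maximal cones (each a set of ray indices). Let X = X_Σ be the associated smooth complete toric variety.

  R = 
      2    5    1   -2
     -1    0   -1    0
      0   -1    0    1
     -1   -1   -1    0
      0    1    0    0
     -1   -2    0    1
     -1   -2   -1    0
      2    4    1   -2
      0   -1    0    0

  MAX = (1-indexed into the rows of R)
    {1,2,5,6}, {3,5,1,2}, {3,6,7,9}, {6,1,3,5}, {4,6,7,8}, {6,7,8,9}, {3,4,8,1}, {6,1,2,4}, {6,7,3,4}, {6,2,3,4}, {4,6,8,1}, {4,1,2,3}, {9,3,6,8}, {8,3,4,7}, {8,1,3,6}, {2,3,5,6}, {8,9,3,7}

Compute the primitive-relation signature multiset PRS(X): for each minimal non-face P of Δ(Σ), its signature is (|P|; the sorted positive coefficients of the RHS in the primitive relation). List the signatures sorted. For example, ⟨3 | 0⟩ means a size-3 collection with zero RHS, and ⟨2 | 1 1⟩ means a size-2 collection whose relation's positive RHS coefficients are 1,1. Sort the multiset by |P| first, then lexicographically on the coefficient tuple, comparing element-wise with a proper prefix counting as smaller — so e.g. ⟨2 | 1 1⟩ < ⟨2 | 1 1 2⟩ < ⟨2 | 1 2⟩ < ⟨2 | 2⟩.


Σ has 14 primitive collections:

  {5,9}:  v_{5} + v_{9} = 0  →  sig = ⟨2 | 0⟩
  {1,9}:  v_{1} + v_{9} = v_{8}  →  sig = ⟨2 | 1⟩
  {2,9}:  v_{2} + v_{9} = v_{4}  →  sig = ⟨2 | 1⟩
  {4,5}:  v_{4} + v_{5} = v_{2}  →  sig = ⟨2 | 1⟩
  {4,9}:  v_{4} + v_{9} = v_{7}  →  sig = ⟨2 | 1⟩
  {5,7}:  v_{5} + v_{7} = v_{4}  →  sig = ⟨2 | 1⟩
  {5,8}:  v_{5} + v_{8} = v_{1}  →  sig = ⟨2 | 1⟩
  {1,7}:  v_{1} + v_{7} = v_{4} + v_{8}  →  sig = ⟨2 | 1 1⟩
  {2,8}:  v_{2} + v_{8} = v_{1} + v_{4}  →  sig = ⟨2 | 1 1⟩
  {2,7}:  v_{2} + v_{7} = 2·v_{4}  →  sig = ⟨2 | 2⟩
  {3,4,6,8}:  v_{3} + v_{4} + v_{6} + v_{8} = 0  →  sig = ⟨4 | 0⟩
  {1,3,4,6}:  v_{1} + v_{3} + v_{4} + v_{6} = v_{5}  →  sig = ⟨4 | 1⟩
  {3,6,7,8}:  v_{3} + v_{6} + v_{7} + v_{8} = v_{9}  →  sig = ⟨4 | 1⟩
  {1,2,3,6}:  v_{1} + v_{2} + v_{3} + v_{6} = 2·v_{5}  →  sig = ⟨4 | 2⟩

Sorted signature multiset PRS(X):
    |P|=2: 10 collections, coeffs (), (1), (1), (1), (1), (1), (1), (1,1), (1,1), (2)
    |P|=4: 4 collections, coeffs (), (1), (1), (2)
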